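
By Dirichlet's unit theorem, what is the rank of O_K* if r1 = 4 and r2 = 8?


By Dirichlet's unit theorem:
rank = r1 + r2 - 1
= 4 + 8 - 1
= 11

11


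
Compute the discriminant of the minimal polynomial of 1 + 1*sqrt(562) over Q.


The element 1 + 1*sqrt(562) has minimal polynomial:
x^2 - 2*x - 561
Discriminant = (-2)^2 - 4*(-561)
= 4 + 2244
= 2248

2248


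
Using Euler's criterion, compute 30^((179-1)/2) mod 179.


p = 179 is prime and the exponent is (p-1)/2 = 89, so by Euler's criterion 30^89 = (30/179) = +1 or -1 mod 179.
Compute by square-and-multiply:
  89 = 64 + 16 + 8 + 1 (binary 1011001)
  Repeated squaring mod 179: 30^1 = 30, 30^2 = 5, 30^4 = 25, 30^8 = 88, 30^16 = 47, 30^32 = 61, 30^64 = 141
  30^89 = 30^64 * 30^16 * 30^8 * 30^1 = 141 * 47 * 88 * 30 mod 179
    141 * 47 = 6627 = 4 mod 179
    4 * 88 = 352 = 173 mod 179
    173 * 30 = 5190 = 178 mod 179
  30^89 = 178 mod 179
Result 178 = p - 1 = -1 mod 179: 30 is a quadratic non-residue mod 179. As a residue in [0, p-1] the value is 178.
30^89 mod 179 = 178

178


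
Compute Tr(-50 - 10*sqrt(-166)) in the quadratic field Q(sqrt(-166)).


Tr(a + b*sqrt(d)) = (a + b*sqrt(d)) + (a - b*sqrt(d)) = 2a
= 2 * (-50)
= -100

-100


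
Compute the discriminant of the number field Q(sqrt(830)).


For K = Q(sqrt(d)) with d squarefree: disc(K) = d if d = 1 mod 4, and disc(K) = 4d if d = 2 or 3 mod 4.
Here d = 830, and d mod 4 = 2.
d = 2 mod 4, not 1 (O_K = Z[sqrt(d)]), so disc(K) = 4d = 4 * (830) = 3320

3320


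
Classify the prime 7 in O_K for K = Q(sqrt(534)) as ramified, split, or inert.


K = Q(sqrt(534)). Since d mod 4 = 2, disc(K) = 2136.
Check p | disc: 2136 mod 7 = 1.
p does not divide disc. Compute Legendre symbol (d/p):
2^((7-1)/2) mod 7 = 1
(d/p) = 1, so p splits: (p) = P*P' with e=1, f=1, g=2.
Therefore p is split.

split


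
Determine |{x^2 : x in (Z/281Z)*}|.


For prime p, the number of non-zero quadratic residues is (p-1)/2.
= (281-1)/2
= 140

140


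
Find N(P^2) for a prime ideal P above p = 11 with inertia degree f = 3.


N(P^a) = p^(a*f)
= 11^(2*3)
= 11^6
= 1771561

1771561


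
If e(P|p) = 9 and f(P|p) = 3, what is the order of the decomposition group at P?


|D_P| = e * f
= 9 * 3
= 27

27


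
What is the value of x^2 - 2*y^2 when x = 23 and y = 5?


x^2 - d*y^2
= 23^2 - 2*5^2
= 529 - 50
= 479

479


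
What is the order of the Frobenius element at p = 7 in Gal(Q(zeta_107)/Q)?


The Frobenius at p in Gal(Q(zeta_n)/Q) = (Z/nZ)* is the class of p, so its order is ord_107(7), the smallest k >= 1 with 7^k = 1 mod 107.
n = 107 = 107, phi(107) = 106; the order divides phi(n).
Divisors of 106: 1, 2, 53, 106
Repeated squaring mod 107: 7^1 = 7, 7^2 = 49, 7^4 = 47, 7^8 = 69, 7^16 = 53, 7^32 = 27, 7^64 = 87
Test divisors in increasing order:
  k=1: 7^1 = 7 mod 107
  k=2: 7^2 = 49 mod 107
  k=53: 7^53 = 27 * 53 * 47 * 7 = 106 mod 107
  k=106: 7^106 = 87 * 27 * 69 * 49 = 1 mod 107  <- first divisor giving 1
Order = 106

106


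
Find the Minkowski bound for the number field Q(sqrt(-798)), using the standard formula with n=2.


d = -798, d mod 4 = 2, so disc(K) = 4d = -3192; |disc(K)| = 3192
Imaginary quadratic field, so n = 2, s = r2 = 1, r1 = 0
M = (n!/n^n) * (4/pi)^s * sqrt(|disc(K)|) = (2!/2^2) * (4/pi)^1 * sqrt(3192)
= 0.5 * 1.273240 * 56.497788
= 35.9676

35.9676


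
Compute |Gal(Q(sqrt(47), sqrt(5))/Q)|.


The 2 square roots of distinct primes are multiplicatively independent over Q,
so [K:Q] = 2^2 and Gal(K/Q) is isomorphic to (Z/2Z)^2.
|Gal| = 2^2 = 4

4


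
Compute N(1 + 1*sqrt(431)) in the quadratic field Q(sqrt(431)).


N(a + b*sqrt(d)) = a^2 - d*b^2
= (1)^2 - (431)*(1)^2
= 1 - 431
= -430

-430


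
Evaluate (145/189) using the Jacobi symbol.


Compute (145/189) via quadratic reciprocity:
  reciprocity: (145/189) -> +(189/145)
  reduce: (44/145)
  pull out 2: (2/145) = +1  (since 145 mod 8 = 1)
  pull out 2: (2/145) = +1  (since 145 mod 8 = 1)
  reciprocity: (11/145) -> +(145/11)
  reduce: (2/11)
  pull out 2: (2/11) = -1  (since 11 mod 8 = 3)
  (1/11) = 1
Product of signs = -1

-1


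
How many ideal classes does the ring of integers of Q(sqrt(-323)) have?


K = Q(sqrt(-323)). d mod 4 = 1, so D = disc(K) = d = -323
h(K) equals the number of primitive reduced positive-definite forms (a, b, c) = a*x^2 + b*x*y + c*y^2 with b^2 - 4ac = D,
where reduced means |b| <= a <= c, with b >= 0 whenever |b| = a or a = c, and primitive means gcd(a, b, c) = 1.
Reduced forces 3a^2 <= |D| = 323, so 1 <= a <= 10; b must have the parity of D, and c = (b^2 - D)/(4a) must be an integer >= a.
Enumerate a = 1..10, b in [-a, a]:
  a=1: (1, 1, 81)  [1]
  a=2: none
  a=3: (3, -1, 27), (3, 1, 27)  [2]
  a=4..8: none
  a=9: (9, 1, 9)  [1]
  a=10: none
Total reduced forms: 1 + 2 + 1 = 4
h = 4

4


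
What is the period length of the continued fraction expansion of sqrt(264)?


Run the CF algorithm for sqrt(264).
a_0 = floor(sqrt(264)) = 16; set m_0=0, q_0=1.
Recurrence: m' = q*a - m,  q' = (d - m'^2)/q,  a' = floor((a_0 + m')/q').
  step 1: m=16, q=8, a=4
  step 2: m=16, q=1, a=32
a_2 = 2*a_0 = 32, so the period closes here.
sqrt(264) = [16; 4, 32]
Period length = 2

2


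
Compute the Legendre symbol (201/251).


p = 251 is prime, so compute (201/251) with the reciprocity algorithm (Jacobi-symbol steps: pull out 2s via (2/n), flip via reciprocity, reduce):
  reciprocity: (201/251) -> +(251/201)
  reduce: (50/201)
  pull out 2: (2/201) = +1  (since 201 mod 8 = 1)
  reciprocity: (25/201) -> +(201/25)
  reduce: (1/25)
  (1/25) = 1
Product of signs = 1
(201/251) = 1

1


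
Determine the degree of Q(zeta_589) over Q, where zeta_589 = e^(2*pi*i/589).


The degree equals Euler's totient phi(589).
589 = 19 * 31
phi(589) = 540

540


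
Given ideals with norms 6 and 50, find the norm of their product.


N(IJ) = N(I) * N(J)
= 6 * 50
= 300

300


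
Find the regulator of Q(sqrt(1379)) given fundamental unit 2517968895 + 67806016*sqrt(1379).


epsilon = 2517968895 + 67806016*sqrt(1379)
= 5.0359e+09
R = ln(5.0359e+09)
= 22.3399

22.3399


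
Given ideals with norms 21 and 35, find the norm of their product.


N(IJ) = N(I) * N(J)
= 21 * 35
= 735

735


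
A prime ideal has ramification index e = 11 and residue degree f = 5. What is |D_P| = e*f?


|D_P| = e * f
= 11 * 5
= 55

55


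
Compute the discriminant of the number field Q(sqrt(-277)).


For K = Q(sqrt(d)) with d squarefree: disc(K) = d if d = 1 mod 4, and disc(K) = 4d if d = 2 or 3 mod 4.
Here d = -277, and d mod 4 = 3.
d = 3 mod 4, not 1 (O_K = Z[sqrt(d)]), so disc(K) = 4d = 4 * (-277) = -1108

-1108


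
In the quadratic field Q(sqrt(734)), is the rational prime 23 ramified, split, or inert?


K = Q(sqrt(734)). Since d mod 4 = 2, disc(K) = 2936.
Check p | disc: 2936 mod 23 = 15.
p does not divide disc. Compute Legendre symbol (d/p):
21^((23-1)/2) mod 23 = -1
(d/p) = -1, so p is inert: (p) stays prime with e=1, f=2, g=1.
Therefore p is inert.

inert


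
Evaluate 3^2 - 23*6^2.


x^2 - d*y^2
= 3^2 - 23*6^2
= 9 - 828
= -819

-819


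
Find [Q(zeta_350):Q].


The degree equals Euler's totient phi(350).
350 = 2 * 5^2 * 7
phi(350) = 120

120


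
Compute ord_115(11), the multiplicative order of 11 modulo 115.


We want ord_115(11), the smallest k >= 1 with 11^k = 1 mod 115.
n = 115 = 5 * 23, phi(115) = 88; the order divides phi(n).
Divisors of 88: 1, 2, 4, 8, 11, 22, 44, 88
Repeated squaring mod 115: 11^1 = 11, 11^2 = 6, 11^4 = 36, 11^8 = 31, 11^16 = 41, 11^32 = 71, 11^64 = 96
Test divisors in increasing order:
  k=1: 11^1 = 11 mod 115
  k=2: 11^2 = 6 mod 115
  k=4: 11^4 = 36 mod 115
  k=8: 11^8 = 31 mod 115
  k=11: 11^11 = 31 * 6 * 11 = 91 mod 115
  k=22: 11^22 = 41 * 36 * 6 = 1 mod 115  <- first divisor giving 1
Order = 22

22


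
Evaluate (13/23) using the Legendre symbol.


p = 23 is prime, so compute (13/23) with the reciprocity algorithm (Jacobi-symbol steps: pull out 2s via (2/n), flip via reciprocity, reduce):
  reciprocity: (13/23) -> +(23/13)
  reduce: (10/13)
  pull out 2: (2/13) = -1  (since 13 mod 8 = 5)
  reciprocity: (5/13) -> +(13/5)
  reduce: (3/5)
  reciprocity: (3/5) -> +(5/3)
  reduce: (2/3)
  pull out 2: (2/3) = -1  (since 3 mod 8 = 3)
  (1/3) = 1
Product of signs = 1
(13/23) = 1

1


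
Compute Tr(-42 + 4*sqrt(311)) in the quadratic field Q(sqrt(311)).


Tr(a + b*sqrt(d)) = (a + b*sqrt(d)) + (a - b*sqrt(d)) = 2a
= 2 * (-42)
= -84

-84


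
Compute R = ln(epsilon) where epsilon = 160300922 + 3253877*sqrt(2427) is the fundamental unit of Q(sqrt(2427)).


epsilon = 160300922 + 3253877*sqrt(2427)
= 3.2060e+08
R = ln(3.2060e+08)
= 19.5857

19.5857


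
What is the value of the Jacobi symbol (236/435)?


Compute (236/435) via quadratic reciprocity:
  pull out 2: (2/435) = -1  (since 435 mod 8 = 3)
  pull out 2: (2/435) = -1  (since 435 mod 8 = 3)
  reciprocity: (59/435) -> -(435/59)
  reduce: (22/59)
  pull out 2: (2/59) = -1  (since 59 mod 8 = 3)
  reciprocity: (11/59) -> -(59/11)
  reduce: (4/11)
  pull out 2: (2/11) = -1  (since 11 mod 8 = 3)
  pull out 2: (2/11) = -1  (since 11 mod 8 = 3)
  (1/11) = 1
Product of signs = -1

-1


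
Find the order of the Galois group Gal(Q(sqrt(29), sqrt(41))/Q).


The 2 square roots of distinct primes are multiplicatively independent over Q,
so [K:Q] = 2^2 and Gal(K/Q) is isomorphic to (Z/2Z)^2.
|Gal| = 2^2 = 4

4


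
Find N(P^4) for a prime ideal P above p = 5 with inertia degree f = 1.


N(P^a) = p^(a*f)
= 5^(4*1)
= 5^4
= 625

625


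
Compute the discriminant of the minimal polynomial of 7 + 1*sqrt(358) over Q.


The element 7 + 1*sqrt(358) has minimal polynomial:
x^2 - 14*x - 309
Discriminant = (-14)^2 - 4*(-309)
= 196 + 1236
= 1432

1432


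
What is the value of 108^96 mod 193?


p = 193 is prime and the exponent is (p-1)/2 = 96, so by Euler's criterion 108^96 = (108/193) = +1 or -1 mod 193.
Compute by square-and-multiply:
  96 = 64 + 32 (binary 1100000)
  Repeated squaring mod 193: 108^1 = 108, 108^2 = 84, 108^4 = 108, 108^8 = 84, 108^16 = 108, 108^32 = 84, 108^64 = 108
  108^96 = 108^64 * 108^32 = 108 * 84 mod 193
    108 * 84 = 9072 = 1 mod 193
  108^96 = 1 mod 193
Result 1: 108 is a quadratic residue mod 193.
108^96 mod 193 = 1

1


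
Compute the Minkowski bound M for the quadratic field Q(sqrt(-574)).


d = -574, d mod 4 = 2, so disc(K) = 4d = -2296; |disc(K)| = 2296
Imaginary quadratic field, so n = 2, s = r2 = 1, r1 = 0
M = (n!/n^n) * (4/pi)^s * sqrt(|disc(K)|) = (2!/2^2) * (4/pi)^1 * sqrt(2296)
= 0.5 * 1.273240 * 47.916594
= 30.5047

30.5047


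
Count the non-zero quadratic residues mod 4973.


For prime p, the number of non-zero quadratic residues is (p-1)/2.
= (4973-1)/2
= 2486

2486


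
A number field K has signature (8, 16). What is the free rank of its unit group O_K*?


By Dirichlet's unit theorem:
rank = r1 + r2 - 1
= 8 + 16 - 1
= 23

23


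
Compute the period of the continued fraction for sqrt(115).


Run the CF algorithm for sqrt(115).
a_0 = floor(sqrt(115)) = 10; set m_0=0, q_0=1.
Recurrence: m' = q*a - m,  q' = (d - m'^2)/q,  a' = floor((a_0 + m')/q').
  step 1: m=10, q=15, a=1
  step 2: m=5, q=6, a=2
  step 3: m=7, q=11, a=1
  step 4: m=4, q=9, a=1
  step 5: m=5, q=10, a=1
  step 6: m=5, q=9, a=1
  step 7: m=4, q=11, a=1
  step 8: m=7, q=6, a=2
  step 9: m=5, q=15, a=1
  step 10: m=10, q=1, a=20
a_10 = 2*a_0 = 20, so the period closes here.
sqrt(115) = [10; 1, 2, 1, 1, 1, 1, 1, 2, 1, 20]
Period length = 10

10


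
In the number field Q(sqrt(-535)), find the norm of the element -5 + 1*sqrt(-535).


N(a + b*sqrt(d)) = a^2 - d*b^2
= (-5)^2 - (-535)*(1)^2
= 25 + 535
= 560

560


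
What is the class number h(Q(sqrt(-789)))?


K = Q(sqrt(-789)). d mod 4 = 3, so D = disc(K) = 4d = -3156
h(K) equals the number of primitive reduced positive-definite forms (a, b, c) = a*x^2 + b*x*y + c*y^2 with b^2 - 4ac = D,
where reduced means |b| <= a <= c, with b >= 0 whenever |b| = a or a = c, and primitive means gcd(a, b, c) = 1.
Reduced forces 3a^2 <= |D| = 3156, so 1 <= a <= 32; b must have the parity of D, and c = (b^2 - D)/(4a) must be an integer >= a.
Enumerate a = 1..32, b in [-a, a]:
  a=1: (1, 0, 789)  [1]
  a=2: (2, 2, 395)  [1]
  a=3: (3, 0, 263)  [1]
  a=4: none
  a=5: (5, -2, 158), (5, 2, 158)  [2]
  a=6: (6, 6, 133)  [1]
  a=7: (7, -6, 114), (7, 6, 114)  [2]
  a=8..9: none
  a=10: (10, -2, 79), (10, 2, 79)  [2]
  a=11: (11, -10, 74), (11, 10, 74)  [2]
  a=12: none
  a=13: (13, -4, 61), (13, 4, 61)  [2]
  a=14: (14, -6, 57), (14, 6, 57)  [2]
  a=15: (15, -12, 55), (15, 12, 55)  [2]
  a=16..18: none
  a=19: (19, -6, 42), (19, 6, 42)  [2]
  a=20: none
  a=21: (21, -6, 38), (21, 6, 38)  [2]
  a=22: (22, -10, 37), (22, 10, 37)  [2]
  a=23: (23, -8, 35), (23, 8, 35)  [2]
  a=24: none
  a=25: (25, -12, 33), (25, 12, 33)  [2]
  a=26: (26, -22, 35), (26, 22, 35)  [2]
  a=27..28: none
  a=29: (29, -18, 30), (29, 18, 30)  [2]
  a=30..32: none
Total reduced forms: 1 + 1 + 1 + 2 + 1 + 2 + 2 + 2 + 2 + 2 + 2 + 2 + 2 + 2 + 2 + 2 + 2 + 2 = 32
h = 32

32


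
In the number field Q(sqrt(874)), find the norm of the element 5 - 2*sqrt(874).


N(a + b*sqrt(d)) = a^2 - d*b^2
= (5)^2 - (874)*(-2)^2
= 25 - 3496
= -3471

-3471


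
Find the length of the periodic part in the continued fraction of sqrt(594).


Run the CF algorithm for sqrt(594).
a_0 = floor(sqrt(594)) = 24; set m_0=0, q_0=1.
Recurrence: m' = q*a - m,  q' = (d - m'^2)/q,  a' = floor((a_0 + m')/q').
  step 1: m=24, q=18, a=2
  step 2: m=12, q=25, a=1
  step 3: m=13, q=17, a=2
  step 4: m=21, q=9, a=5
  step 5: m=24, q=2, a=24
  step 6: m=24, q=9, a=5
  step 7: m=21, q=17, a=2
  step 8: m=13, q=25, a=1
  step 9: m=12, q=18, a=2
  step 10: m=24, q=1, a=48
a_10 = 2*a_0 = 48, so the period closes here.
sqrt(594) = [24; 2, 1, 2, 5, 24, 5, 2, 1, 2, 48]
Period length = 10

10


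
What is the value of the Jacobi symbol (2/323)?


Compute (2/323) via quadratic reciprocity:
  pull out 2: (2/323) = -1  (since 323 mod 8 = 3)
  (1/323) = 1
Product of signs = -1

-1


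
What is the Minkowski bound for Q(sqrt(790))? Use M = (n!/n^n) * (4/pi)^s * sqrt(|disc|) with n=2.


d = 790, d mod 4 = 2, so disc(K) = 4d = 3160; |disc(K)| = 3160
Real quadratic field, so n = 2, s = r2 = 0, r1 = 2
M = (n!/n^n) * (4/pi)^s * sqrt(|disc(K)|) = (2!/2^2) * (4/pi)^0 * sqrt(3160)
= 0.5 * 1.000000 * 56.213877
= 28.1069

28.1069


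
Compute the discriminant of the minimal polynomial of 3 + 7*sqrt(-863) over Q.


The element 3 + 7*sqrt(-863) has minimal polynomial:
x^2 - 6*x + 42296
Discriminant = (-6)^2 - 4*(42296)
= 36 - 169184
= -169148

-169148


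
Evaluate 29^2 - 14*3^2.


x^2 - d*y^2
= 29^2 - 14*3^2
= 841 - 126
= 715

715


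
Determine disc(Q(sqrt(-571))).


For K = Q(sqrt(d)) with d squarefree: disc(K) = d if d = 1 mod 4, and disc(K) = 4d if d = 2 or 3 mod 4.
Here d = -571, and d mod 4 = 1.
d = 1 mod 4 (O_K = Z[(1+sqrt(d))/2]), so disc(K) = d = -571

-571


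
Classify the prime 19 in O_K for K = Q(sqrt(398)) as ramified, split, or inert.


K = Q(sqrt(398)). Since d mod 4 = 2, disc(K) = 1592.
Check p | disc: 1592 mod 19 = 15.
p does not divide disc. Compute Legendre symbol (d/p):
18^((19-1)/2) mod 19 = -1
(d/p) = -1, so p is inert: (p) stays prime with e=1, f=2, g=1.
Therefore p is inert.

inert


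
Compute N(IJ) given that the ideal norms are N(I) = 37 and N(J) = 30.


N(IJ) = N(I) * N(J)
= 37 * 30
= 1110

1110


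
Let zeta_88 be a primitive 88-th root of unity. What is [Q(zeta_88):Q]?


The degree equals Euler's totient phi(88).
88 = 2^3 * 11
phi(88) = 40

40


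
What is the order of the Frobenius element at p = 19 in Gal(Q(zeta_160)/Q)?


The Frobenius at p in Gal(Q(zeta_n)/Q) = (Z/nZ)* is the class of p, so its order is ord_160(19), the smallest k >= 1 with 19^k = 1 mod 160.
n = 160 = 2^5 * 5, phi(160) = 64; the order divides phi(n).
Divisors of 64: 1, 2, 4, 8, 16, 32, 64
Repeated squaring mod 160: 19^1 = 19, 19^2 = 41, 19^4 = 81, 19^8 = 1, 19^16 = 1, 19^32 = 1, 19^64 = 1
Test divisors in increasing order:
  k=1: 19^1 = 19 mod 160
  k=2: 19^2 = 41 mod 160
  k=4: 19^4 = 81 mod 160
  k=8: 19^8 = 1 mod 160  <- first divisor giving 1
Order = 8

8


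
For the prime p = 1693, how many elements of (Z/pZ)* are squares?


For prime p, the number of non-zero quadratic residues is (p-1)/2.
= (1693-1)/2
= 846

846


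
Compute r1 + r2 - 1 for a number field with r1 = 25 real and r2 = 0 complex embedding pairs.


By Dirichlet's unit theorem:
rank = r1 + r2 - 1
= 25 + 0 - 1
= 24

24


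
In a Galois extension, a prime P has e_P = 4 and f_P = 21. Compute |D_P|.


|D_P| = e * f
= 4 * 21
= 84

84


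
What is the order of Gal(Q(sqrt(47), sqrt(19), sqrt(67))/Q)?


The 3 square roots of distinct primes are multiplicatively independent over Q,
so [K:Q] = 2^3 and Gal(K/Q) is isomorphic to (Z/2Z)^3.
|Gal| = 2^3 = 8

8


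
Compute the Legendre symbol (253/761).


p = 761 is prime, so compute (253/761) with the reciprocity algorithm (Jacobi-symbol steps: pull out 2s via (2/n), flip via reciprocity, reduce):
  reciprocity: (253/761) -> +(761/253)
  reduce: (2/253)
  pull out 2: (2/253) = -1  (since 253 mod 8 = 5)
  (1/253) = 1
Product of signs = -1
(253/761) = -1

-1


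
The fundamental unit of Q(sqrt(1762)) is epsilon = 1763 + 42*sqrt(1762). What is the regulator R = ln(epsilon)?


epsilon = 1763 + 42*sqrt(1762)
= 3525.9997
R = ln(3525.9997)
= 8.1679

8.1679


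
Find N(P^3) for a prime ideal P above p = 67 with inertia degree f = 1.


N(P^a) = p^(a*f)
= 67^(3*1)
= 67^3
= 300763

300763


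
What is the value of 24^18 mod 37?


p = 37 is prime and the exponent is (p-1)/2 = 18, so by Euler's criterion 24^18 = (24/37) = +1 or -1 mod 37.
Compute by square-and-multiply:
  18 = 16 + 2 (binary 10010)
  Repeated squaring mod 37: 24^1 = 24, 24^2 = 21, 24^4 = 34, 24^8 = 9, 24^16 = 7
  24^18 = 24^16 * 24^2 = 7 * 21 mod 37
    7 * 21 = 147 = 36 mod 37
  24^18 = 36 mod 37
Result 36 = p - 1 = -1 mod 37: 24 is a quadratic non-residue mod 37. As a residue in [0, p-1] the value is 36.
24^18 mod 37 = 36

36


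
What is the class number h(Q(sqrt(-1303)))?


K = Q(sqrt(-1303)). d mod 4 = 1, so D = disc(K) = d = -1303
h(K) equals the number of primitive reduced positive-definite forms (a, b, c) = a*x^2 + b*x*y + c*y^2 with b^2 - 4ac = D,
where reduced means |b| <= a <= c, with b >= 0 whenever |b| = a or a = c, and primitive means gcd(a, b, c) = 1.
Reduced forces 3a^2 <= |D| = 1303, so 1 <= a <= 20; b must have the parity of D, and c = (b^2 - D)/(4a) must be an integer >= a.
Enumerate a = 1..20, b in [-a, a]:
  a=1: (1, 1, 326)  [1]
  a=2: (2, -1, 163), (2, 1, 163)  [2]
  a=3: none
  a=4: (4, -3, 82), (4, 3, 82)  [2]
  a=5..7: none
  a=8: (8, -3, 41), (8, 3, 41)  [2]
  a=9..12: none
  a=13: (13, -7, 26), (13, 7, 26)  [2]
  a=14..15: none
  a=16: (16, -13, 23), (16, 13, 23)  [2]
  a=17..20: none
Total reduced forms: 1 + 2 + 2 + 2 + 2 + 2 = 11
h = 11

11


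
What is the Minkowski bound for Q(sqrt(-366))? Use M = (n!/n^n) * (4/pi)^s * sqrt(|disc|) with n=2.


d = -366, d mod 4 = 2, so disc(K) = 4d = -1464; |disc(K)| = 1464
Imaginary quadratic field, so n = 2, s = r2 = 1, r1 = 0
M = (n!/n^n) * (4/pi)^s * sqrt(|disc(K)|) = (2!/2^2) * (4/pi)^1 * sqrt(1464)
= 0.5 * 1.273240 * 38.262253
= 24.3585

24.3585


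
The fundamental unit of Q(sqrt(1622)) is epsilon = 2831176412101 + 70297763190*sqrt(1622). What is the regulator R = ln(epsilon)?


epsilon = 2831176412101 + 70297763190*sqrt(1622)
= 5.6624e+12
R = ln(5.6624e+12)
= 29.3649

29.3649


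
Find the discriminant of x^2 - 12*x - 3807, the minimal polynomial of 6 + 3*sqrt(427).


The element 6 + 3*sqrt(427) has minimal polynomial:
x^2 - 12*x - 3807
Discriminant = (-12)^2 - 4*(-3807)
= 144 + 15228
= 15372

15372


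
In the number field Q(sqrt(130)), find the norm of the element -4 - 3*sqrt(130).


N(a + b*sqrt(d)) = a^2 - d*b^2
= (-4)^2 - (130)*(-3)^2
= 16 - 1170
= -1154

-1154


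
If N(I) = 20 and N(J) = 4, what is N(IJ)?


N(IJ) = N(I) * N(J)
= 20 * 4
= 80

80


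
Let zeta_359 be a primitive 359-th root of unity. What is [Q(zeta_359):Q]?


The degree equals Euler's totient phi(359).
359 = 359
phi(359) = 358

358


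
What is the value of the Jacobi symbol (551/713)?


Compute (551/713) via quadratic reciprocity:
  reciprocity: (551/713) -> +(713/551)
  reduce: (162/551)
  pull out 2: (2/551) = +1  (since 551 mod 8 = 7)
  reciprocity: (81/551) -> +(551/81)
  reduce: (65/81)
  reciprocity: (65/81) -> +(81/65)
  reduce: (16/65)
  pull out 2: (2/65) = +1  (since 65 mod 8 = 1)
  pull out 2: (2/65) = +1  (since 65 mod 8 = 1)
  pull out 2: (2/65) = +1  (since 65 mod 8 = 1)
  pull out 2: (2/65) = +1  (since 65 mod 8 = 1)
  (1/65) = 1
Product of signs = 1

1


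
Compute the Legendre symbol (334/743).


p = 743 is prime, so compute (334/743) with the reciprocity algorithm (Jacobi-symbol steps: pull out 2s via (2/n), flip via reciprocity, reduce):
  pull out 2: (2/743) = +1  (since 743 mod 8 = 7)
  reciprocity: (167/743) -> -(743/167)
  reduce: (75/167)
  reciprocity: (75/167) -> -(167/75)
  reduce: (17/75)
  reciprocity: (17/75) -> +(75/17)
  reduce: (7/17)
  reciprocity: (7/17) -> +(17/7)
  reduce: (3/7)
  reciprocity: (3/7) -> -(7/3)
  reduce: (1/3)
  (1/3) = 1
Product of signs = -1
(334/743) = -1

-1


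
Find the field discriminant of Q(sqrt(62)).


For K = Q(sqrt(d)) with d squarefree: disc(K) = d if d = 1 mod 4, and disc(K) = 4d if d = 2 or 3 mod 4.
Here d = 62, and d mod 4 = 2.
d = 2 mod 4, not 1 (O_K = Z[sqrt(d)]), so disc(K) = 4d = 4 * (62) = 248

248


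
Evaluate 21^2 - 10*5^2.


x^2 - d*y^2
= 21^2 - 10*5^2
= 441 - 250
= 191

191


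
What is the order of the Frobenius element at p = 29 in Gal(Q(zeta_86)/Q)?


The Frobenius at p in Gal(Q(zeta_n)/Q) = (Z/nZ)* is the class of p, so its order is ord_86(29), the smallest k >= 1 with 29^k = 1 mod 86.
n = 86 = 2 * 43, phi(86) = 42; the order divides phi(n).
Divisors of 42: 1, 2, 3, 6, 7, 14, 21, 42
Repeated squaring mod 86: 29^1 = 29, 29^2 = 67, 29^4 = 17, 29^8 = 31, 29^16 = 15, 29^32 = 53
Test divisors in increasing order:
  k=1: 29^1 = 29 mod 86
  k=2: 29^2 = 67 mod 86
  k=3: 29^3 = 67 * 29 = 51 mod 86
  k=6: 29^6 = 17 * 67 = 21 mod 86
  k=7: 29^7 = 17 * 67 * 29 = 7 mod 86
  k=14: 29^14 = 31 * 17 * 67 = 49 mod 86
  k=21: 29^21 = 15 * 17 * 29 = 85 mod 86
  k=42: 29^42 = 53 * 31 * 67 = 1 mod 86  <- first divisor giving 1
Order = 42

42


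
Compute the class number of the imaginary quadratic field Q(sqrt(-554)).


K = Q(sqrt(-554)). d mod 4 = 2, so D = disc(K) = 4d = -2216
h(K) equals the number of primitive reduced positive-definite forms (a, b, c) = a*x^2 + b*x*y + c*y^2 with b^2 - 4ac = D,
where reduced means |b| <= a <= c, with b >= 0 whenever |b| = a or a = c, and primitive means gcd(a, b, c) = 1.
Reduced forces 3a^2 <= |D| = 2216, so 1 <= a <= 27; b must have the parity of D, and c = (b^2 - D)/(4a) must be an integer >= a.
Enumerate a = 1..27, b in [-a, a]:
  a=1: (1, 0, 554)  [1]
  a=2: (2, 0, 277)  [1]
  a=3: (3, -2, 185), (3, 2, 185)  [2]
  a=4: none
  a=5: (5, -2, 111), (5, 2, 111)  [2]
  a=6: (6, -4, 93), (6, 4, 93)  [2]
  a=7..8: none
  a=9: (9, -4, 62), (9, 4, 62)  [2]
  a=10: (10, -8, 57), (10, 8, 57)  [2]
  a=11..14: none
  a=15: (15, -8, 38), (15, -2, 37), (15, 2, 37), (15, 8, 38)  [4]
  a=16..17: none
  a=18: (18, -4, 31), (18, 4, 31)  [2]
  a=19: (19, -8, 30), (19, 8, 30)  [2]
  a=20..24: none
  a=25: (25, -22, 27), (25, 22, 27)  [2]
  a=26..27: none
Total reduced forms: 1 + 1 + 2 + 2 + 2 + 2 + 2 + 4 + 2 + 2 + 2 = 22
h = 22

22


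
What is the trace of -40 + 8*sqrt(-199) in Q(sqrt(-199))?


Tr(a + b*sqrt(d)) = (a + b*sqrt(d)) + (a - b*sqrt(d)) = 2a
= 2 * (-40)
= -80

-80


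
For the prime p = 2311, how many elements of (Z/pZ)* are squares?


For prime p, the number of non-zero quadratic residues is (p-1)/2.
= (2311-1)/2
= 1155

1155


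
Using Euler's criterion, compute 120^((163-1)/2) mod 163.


p = 163 is prime and the exponent is (p-1)/2 = 81, so by Euler's criterion 120^81 = (120/163) = +1 or -1 mod 163.
Compute by square-and-multiply:
  81 = 64 + 16 + 1 (binary 1010001)
  Repeated squaring mod 163: 120^1 = 120, 120^2 = 56, 120^4 = 39, 120^8 = 54, 120^16 = 145, 120^32 = 161, 120^64 = 4
  120^81 = 120^64 * 120^16 * 120^1 = 4 * 145 * 120 mod 163
    4 * 145 = 580 = 91 mod 163
    91 * 120 = 10920 = 162 mod 163
  120^81 = 162 mod 163
Result 162 = p - 1 = -1 mod 163: 120 is a quadratic non-residue mod 163. As a residue in [0, p-1] the value is 162.
120^81 mod 163 = 162

162


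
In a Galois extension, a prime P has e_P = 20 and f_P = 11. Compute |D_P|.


|D_P| = e * f
= 20 * 11
= 220

220


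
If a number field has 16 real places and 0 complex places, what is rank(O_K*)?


By Dirichlet's unit theorem:
rank = r1 + r2 - 1
= 16 + 0 - 1
= 15

15


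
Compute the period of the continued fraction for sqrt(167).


Run the CF algorithm for sqrt(167).
a_0 = floor(sqrt(167)) = 12; set m_0=0, q_0=1.
Recurrence: m' = q*a - m,  q' = (d - m'^2)/q,  a' = floor((a_0 + m')/q').
  step 1: m=12, q=23, a=1
  step 2: m=11, q=2, a=11
  step 3: m=11, q=23, a=1
  step 4: m=12, q=1, a=24
a_4 = 2*a_0 = 24, so the period closes here.
sqrt(167) = [12; 1, 11, 1, 24]
Period length = 4

4


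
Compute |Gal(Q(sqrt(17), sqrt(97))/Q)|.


The 2 square roots of distinct primes are multiplicatively independent over Q,
so [K:Q] = 2^2 and Gal(K/Q) is isomorphic to (Z/2Z)^2.
|Gal| = 2^2 = 4

4


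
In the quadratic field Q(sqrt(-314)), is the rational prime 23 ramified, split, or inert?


K = Q(sqrt(-314)). Since d mod 4 = 2, disc(K) = -1256.
Check p | disc: -1256 mod 23 = 9.
p does not divide disc. Compute Legendre symbol (d/p):
8^((23-1)/2) mod 23 = 1
(d/p) = 1, so p splits: (p) = P*P' with e=1, f=1, g=2.
Therefore p is split.

split


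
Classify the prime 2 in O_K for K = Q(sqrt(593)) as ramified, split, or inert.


K = Q(sqrt(593)). Since d mod 4 = 1, disc(K) = 593.
Check p | disc: 593 mod 2 = 1.
p=2 does not divide disc (d is 1 mod 4). 2 splits iff d = 1 mod 8.
d mod 8 = 1, so (d/2) = 1.
(d/p) = 1, so p splits: (p) = P*P' with e=1, f=1, g=2.
Therefore p is split.

split


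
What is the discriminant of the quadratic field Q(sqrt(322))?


For K = Q(sqrt(d)) with d squarefree: disc(K) = d if d = 1 mod 4, and disc(K) = 4d if d = 2 or 3 mod 4.
Here d = 322, and d mod 4 = 2.
d = 2 mod 4, not 1 (O_K = Z[sqrt(d)]), so disc(K) = 4d = 4 * (322) = 1288

1288


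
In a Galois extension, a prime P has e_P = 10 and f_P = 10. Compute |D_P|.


|D_P| = e * f
= 10 * 10
= 100

100


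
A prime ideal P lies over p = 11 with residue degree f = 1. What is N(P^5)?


N(P^a) = p^(a*f)
= 11^(5*1)
= 11^5
= 161051

161051


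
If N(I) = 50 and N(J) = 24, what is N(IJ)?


N(IJ) = N(I) * N(J)
= 50 * 24
= 1200

1200


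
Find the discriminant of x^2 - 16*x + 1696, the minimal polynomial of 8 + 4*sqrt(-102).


The element 8 + 4*sqrt(-102) has minimal polynomial:
x^2 - 16*x + 1696
Discriminant = (-16)^2 - 4*(1696)
= 256 - 6784
= -6528

-6528


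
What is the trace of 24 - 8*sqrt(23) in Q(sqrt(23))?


Tr(a + b*sqrt(d)) = (a + b*sqrt(d)) + (a - b*sqrt(d)) = 2a
= 2 * (24)
= 48

48


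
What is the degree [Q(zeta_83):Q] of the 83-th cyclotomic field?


The degree equals Euler's totient phi(83).
83 = 83
phi(83) = 82

82


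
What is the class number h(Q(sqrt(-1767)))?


K = Q(sqrt(-1767)). d mod 4 = 1, so D = disc(K) = d = -1767
h(K) equals the number of primitive reduced positive-definite forms (a, b, c) = a*x^2 + b*x*y + c*y^2 with b^2 - 4ac = D,
where reduced means |b| <= a <= c, with b >= 0 whenever |b| = a or a = c, and primitive means gcd(a, b, c) = 1.
Reduced forces 3a^2 <= |D| = 1767, so 1 <= a <= 24; b must have the parity of D, and c = (b^2 - D)/(4a) must be an integer >= a.
Enumerate a = 1..24, b in [-a, a]:
  a=1: (1, 1, 442)  [1]
  a=2: (2, -1, 221), (2, 1, 221)  [2]
  a=3: (3, 3, 148)  [1]
  a=4: (4, -3, 111), (4, 3, 111)  [2]
  a=5: none
  a=6: (6, -3, 74), (6, 3, 74)  [2]
  a=7: (7, -5, 64), (7, 5, 64)  [2]
  a=8: (8, -5, 56), (8, 5, 56)  [2]
  a=9..10: none
  a=11: (11, -9, 42), (11, 9, 42)  [2]
  a=12: (12, -3, 37), (12, 3, 37)  [2]
  a=13: (13, -1, 34), (13, 1, 34)  [2]
  a=14: (14, -9, 33), (14, -5, 32), (14, 5, 32), (14, 9, 33)  [4]
  a=15: none
  a=16: (16, -5, 28), (16, 5, 28)  [2]
  a=17: (17, -1, 26), (17, 1, 26)  [2]
  a=18: none
  a=19: (19, 19, 28)  [1]
  a=20: none
  a=21: (21, -9, 22), (21, 9, 22)  [2]
  a=22: (22, 13, 22)  [1]
  a=23: (23, -21, 24), (23, 21, 24)  [2]
  a=24: none
Total reduced forms: 1 + 2 + 1 + 2 + 2 + 2 + 2 + 2 + 2 + 2 + 4 + 2 + 2 + 1 + 2 + 1 + 2 = 32
h = 32

32


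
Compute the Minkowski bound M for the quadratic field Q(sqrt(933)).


d = 933, d mod 4 = 1, so disc(K) = d = 933; |disc(K)| = 933
Real quadratic field, so n = 2, s = r2 = 0, r1 = 2
M = (n!/n^n) * (4/pi)^s * sqrt(|disc(K)|) = (2!/2^2) * (4/pi)^0 * sqrt(933)
= 0.5 * 1.000000 * 30.545049
= 15.2725

15.2725


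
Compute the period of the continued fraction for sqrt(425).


Run the CF algorithm for sqrt(425).
a_0 = floor(sqrt(425)) = 20; set m_0=0, q_0=1.
Recurrence: m' = q*a - m,  q' = (d - m'^2)/q,  a' = floor((a_0 + m')/q').
  step 1: m=20, q=25, a=1
  step 2: m=5, q=16, a=1
  step 3: m=11, q=19, a=1
  step 4: m=8, q=19, a=1
  step 5: m=11, q=16, a=1
  step 6: m=5, q=25, a=1
  step 7: m=20, q=1, a=40
a_7 = 2*a_0 = 40, so the period closes here.
sqrt(425) = [20; 1, 1, 1, 1, 1, 1, 40]
Period length = 7

7


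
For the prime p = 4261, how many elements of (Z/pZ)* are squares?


For prime p, the number of non-zero quadratic residues is (p-1)/2.
= (4261-1)/2
= 2130

2130


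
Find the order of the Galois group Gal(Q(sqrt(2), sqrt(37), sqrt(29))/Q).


The 3 square roots of distinct primes are multiplicatively independent over Q,
so [K:Q] = 2^3 and Gal(K/Q) is isomorphic to (Z/2Z)^3.
|Gal| = 2^3 = 8

8


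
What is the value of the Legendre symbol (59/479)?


p = 479 is prime, so compute (59/479) with the reciprocity algorithm (Jacobi-symbol steps: pull out 2s via (2/n), flip via reciprocity, reduce):
  reciprocity: (59/479) -> -(479/59)
  reduce: (7/59)
  reciprocity: (7/59) -> -(59/7)
  reduce: (3/7)
  reciprocity: (3/7) -> -(7/3)
  reduce: (1/3)
  (1/3) = 1
Product of signs = -1
(59/479) = -1

-1


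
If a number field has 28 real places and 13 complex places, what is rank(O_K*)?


By Dirichlet's unit theorem:
rank = r1 + r2 - 1
= 28 + 13 - 1
= 40

40


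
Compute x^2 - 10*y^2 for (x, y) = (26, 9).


x^2 - d*y^2
= 26^2 - 10*9^2
= 676 - 810
= -134

-134


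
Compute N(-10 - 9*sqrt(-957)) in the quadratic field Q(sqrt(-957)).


N(a + b*sqrt(d)) = a^2 - d*b^2
= (-10)^2 - (-957)*(-9)^2
= 100 + 77517
= 77617

77617


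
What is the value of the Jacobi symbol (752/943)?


Compute (752/943) via quadratic reciprocity:
  pull out 2: (2/943) = +1  (since 943 mod 8 = 7)
  pull out 2: (2/943) = +1  (since 943 mod 8 = 7)
  pull out 2: (2/943) = +1  (since 943 mod 8 = 7)
  pull out 2: (2/943) = +1  (since 943 mod 8 = 7)
  reciprocity: (47/943) -> -(943/47)
  reduce: (3/47)
  reciprocity: (3/47) -> -(47/3)
  reduce: (2/3)
  pull out 2: (2/3) = -1  (since 3 mod 8 = 3)
  (1/3) = 1
Product of signs = -1

-1


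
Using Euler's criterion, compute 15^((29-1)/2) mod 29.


p = 29 is prime and the exponent is (p-1)/2 = 14, so by Euler's criterion 15^14 = (15/29) = +1 or -1 mod 29.
Compute by square-and-multiply:
  14 = 8 + 4 + 2 (binary 1110)
  Repeated squaring mod 29: 15^1 = 15, 15^2 = 22, 15^4 = 20, 15^8 = 23
  15^14 = 15^8 * 15^4 * 15^2 = 23 * 20 * 22 mod 29
    23 * 20 = 460 = 25 mod 29
    25 * 22 = 550 = 28 mod 29
  15^14 = 28 mod 29
Result 28 = p - 1 = -1 mod 29: 15 is a quadratic non-residue mod 29. As a residue in [0, p-1] the value is 28.
15^14 mod 29 = 28

28


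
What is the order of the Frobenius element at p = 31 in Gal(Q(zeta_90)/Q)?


The Frobenius at p in Gal(Q(zeta_n)/Q) = (Z/nZ)* is the class of p, so its order is ord_90(31), the smallest k >= 1 with 31^k = 1 mod 90.
n = 90 = 2 * 3^2 * 5, phi(90) = 24; the order divides phi(n).
Divisors of 24: 1, 2, 3, 4, 6, 8, 12, 24
Repeated squaring mod 90: 31^1 = 31, 31^2 = 61, 31^4 = 31, 31^8 = 61, 31^16 = 31
Test divisors in increasing order:
  k=1: 31^1 = 31 mod 90
  k=2: 31^2 = 61 mod 90
  k=3: 31^3 = 61 * 31 = 1 mod 90  <- first divisor giving 1
Order = 3

3


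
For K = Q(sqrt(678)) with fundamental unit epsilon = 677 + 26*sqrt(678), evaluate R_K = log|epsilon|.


epsilon = 677 + 26*sqrt(678)
= 1353.9993
R = ln(1353.9993)
= 7.2108

7.2108


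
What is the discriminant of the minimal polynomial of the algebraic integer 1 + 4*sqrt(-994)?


The element 1 + 4*sqrt(-994) has minimal polynomial:
x^2 - 2*x + 15905
Discriminant = (-2)^2 - 4*(15905)
= 4 - 63620
= -63616

-63616


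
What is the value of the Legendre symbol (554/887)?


p = 887 is prime, so compute (554/887) with the reciprocity algorithm (Jacobi-symbol steps: pull out 2s via (2/n), flip via reciprocity, reduce):
  pull out 2: (2/887) = +1  (since 887 mod 8 = 7)
  reciprocity: (277/887) -> +(887/277)
  reduce: (56/277)
  pull out 2: (2/277) = -1  (since 277 mod 8 = 5)
  pull out 2: (2/277) = -1  (since 277 mod 8 = 5)
  pull out 2: (2/277) = -1  (since 277 mod 8 = 5)
  reciprocity: (7/277) -> +(277/7)
  reduce: (4/7)
  pull out 2: (2/7) = +1  (since 7 mod 8 = 7)
  pull out 2: (2/7) = +1  (since 7 mod 8 = 7)
  (1/7) = 1
Product of signs = -1
(554/887) = -1

-1


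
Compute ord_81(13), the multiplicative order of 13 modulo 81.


We want ord_81(13), the smallest k >= 1 with 13^k = 1 mod 81.
n = 81 = 3^4, phi(81) = 54; the order divides phi(n).
Divisors of 54: 1, 2, 3, 6, 9, 18, 27, 54
Repeated squaring mod 81: 13^1 = 13, 13^2 = 7, 13^4 = 49, 13^8 = 52, 13^16 = 31, 13^32 = 70
Test divisors in increasing order:
  k=1: 13^1 = 13 mod 81
  k=2: 13^2 = 7 mod 81
  k=3: 13^3 = 7 * 13 = 10 mod 81
  k=6: 13^6 = 49 * 7 = 19 mod 81
  k=9: 13^9 = 52 * 13 = 28 mod 81
  k=18: 13^18 = 31 * 7 = 55 mod 81
  k=27: 13^27 = 31 * 52 * 7 * 13 = 1 mod 81  <- first divisor giving 1
Order = 27

27


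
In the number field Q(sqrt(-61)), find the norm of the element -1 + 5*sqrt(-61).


N(a + b*sqrt(d)) = a^2 - d*b^2
= (-1)^2 - (-61)*(5)^2
= 1 + 1525
= 1526

1526


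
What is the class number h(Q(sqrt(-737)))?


K = Q(sqrt(-737)). d mod 4 = 3, so D = disc(K) = 4d = -2948
h(K) equals the number of primitive reduced positive-definite forms (a, b, c) = a*x^2 + b*x*y + c*y^2 with b^2 - 4ac = D,
where reduced means |b| <= a <= c, with b >= 0 whenever |b| = a or a = c, and primitive means gcd(a, b, c) = 1.
Reduced forces 3a^2 <= |D| = 2948, so 1 <= a <= 31; b must have the parity of D, and c = (b^2 - D)/(4a) must be an integer >= a.
Enumerate a = 1..31, b in [-a, a]:
  a=1: (1, 0, 737)  [1]
  a=2: (2, 2, 369)  [1]
  a=3: (3, -2, 246), (3, 2, 246)  [2]
  a=4..5: none
  a=6: (6, -2, 123), (6, 2, 123)  [2]
  a=7..8: none
  a=9: (9, -2, 82), (9, 2, 82)  [2]
  a=10: none
  a=11: (11, 0, 67)  [1]
  a=12: none
  a=13: (13, -4, 57), (13, 4, 57)  [2]
  a=14..17: none
  a=18: (18, -2, 41), (18, 2, 41)  [2]
  a=19: (19, -4, 39), (19, 4, 39)  [2]
  a=20..21: none
  a=22: (22, 22, 39)  [1]
  a=23..25: none
  a=26: (26, -22, 33), (26, 22, 33)  [2]
  a=27: (27, -20, 31), (27, 20, 31)  [2]
  a=28..31: none
Total reduced forms: 1 + 1 + 2 + 2 + 2 + 1 + 2 + 2 + 2 + 1 + 2 + 2 = 20
h = 20

20


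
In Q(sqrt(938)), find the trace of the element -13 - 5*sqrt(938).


Tr(a + b*sqrt(d)) = (a + b*sqrt(d)) + (a - b*sqrt(d)) = 2a
= 2 * (-13)
= -26

-26


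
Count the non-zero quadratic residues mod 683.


For prime p, the number of non-zero quadratic residues is (p-1)/2.
= (683-1)/2
= 341

341


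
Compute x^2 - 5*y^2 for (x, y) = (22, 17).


x^2 - d*y^2
= 22^2 - 5*17^2
= 484 - 1445
= -961

-961


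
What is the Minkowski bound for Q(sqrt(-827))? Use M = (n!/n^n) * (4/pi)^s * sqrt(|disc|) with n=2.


d = -827, d mod 4 = 1, so disc(K) = d = -827; |disc(K)| = 827
Imaginary quadratic field, so n = 2, s = r2 = 1, r1 = 0
M = (n!/n^n) * (4/pi)^s * sqrt(|disc(K)|) = (2!/2^2) * (4/pi)^1 * sqrt(827)
= 0.5 * 1.273240 * 28.757608
= 18.3077

18.3077


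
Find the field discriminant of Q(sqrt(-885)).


For K = Q(sqrt(d)) with d squarefree: disc(K) = d if d = 1 mod 4, and disc(K) = 4d if d = 2 or 3 mod 4.
Here d = -885, and d mod 4 = 3.
d = 3 mod 4, not 1 (O_K = Z[sqrt(d)]), so disc(K) = 4d = 4 * (-885) = -3540

-3540


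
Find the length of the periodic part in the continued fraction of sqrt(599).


Run the CF algorithm for sqrt(599).
a_0 = floor(sqrt(599)) = 24; set m_0=0, q_0=1.
Recurrence: m' = q*a - m,  q' = (d - m'^2)/q,  a' = floor((a_0 + m')/q').
  step 1: m=24, q=23, a=2
  step 2: m=22, q=5, a=9
  step 3: m=23, q=14, a=3
  step 4: m=19, q=17, a=2
  step 5: m=15, q=22, a=1
  step 6: m=7, q=25, a=1
  step 7: m=18, q=11, a=3
  step 8: m=15, q=34, a=1
  step 9: m=19, q=7, a=6
  step 10: m=23, q=10, a=4
  step 11: m=17, q=31, a=1
  step 12: m=14, q=13, a=2
  step 13: m=12, q=35, a=1
  step 14: m=23, q=2, a=23
  step 15: m=23, q=35, a=1
  step 16: m=12, q=13, a=2
  step 17: m=14, q=31, a=1
  step 18: m=17, q=10, a=4
  step 19: m=23, q=7, a=6
  step 20: m=19, q=34, a=1
  step 21: m=15, q=11, a=3
  step 22: m=18, q=25, a=1
  step 23: m=7, q=22, a=1
  step 24: m=15, q=17, a=2
  step 25: m=19, q=14, a=3
  step 26: m=23, q=5, a=9
  step 27: m=22, q=23, a=2
  step 28: m=24, q=1, a=48
a_28 = 2*a_0 = 48, so the period closes here.
sqrt(599) = [24; 2, 9, 3, 2, 1, 1, 3, 1, 6, 4, 1, 2, 1, 23, 1, 2, 1, 4, 6, 1, 3, 1, 1, 2, 3, 9, 2, 48]
Period length = 28

28


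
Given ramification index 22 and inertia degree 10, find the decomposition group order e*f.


|D_P| = e * f
= 22 * 10
= 220

220


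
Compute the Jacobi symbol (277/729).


Compute (277/729) via quadratic reciprocity:
  reciprocity: (277/729) -> +(729/277)
  reduce: (175/277)
  reciprocity: (175/277) -> +(277/175)
  reduce: (102/175)
  pull out 2: (2/175) = +1  (since 175 mod 8 = 7)
  reciprocity: (51/175) -> -(175/51)
  reduce: (22/51)
  pull out 2: (2/51) = -1  (since 51 mod 8 = 3)
  reciprocity: (11/51) -> -(51/11)
  reduce: (7/11)
  reciprocity: (7/11) -> -(11/7)
  reduce: (4/7)
  pull out 2: (2/7) = +1  (since 7 mod 8 = 7)
  pull out 2: (2/7) = +1  (since 7 mod 8 = 7)
  (1/7) = 1
Product of signs = 1

1


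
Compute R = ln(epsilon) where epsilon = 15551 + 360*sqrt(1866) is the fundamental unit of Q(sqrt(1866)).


epsilon = 15551 + 360*sqrt(1866)
= 31102.0000
R = ln(31102.0000)
= 10.3450

10.3450


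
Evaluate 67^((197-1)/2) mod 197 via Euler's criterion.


p = 197 is prime and the exponent is (p-1)/2 = 98, so by Euler's criterion 67^98 = (67/197) = +1 or -1 mod 197.
Compute by square-and-multiply:
  98 = 64 + 32 + 2 (binary 1100010)
  Repeated squaring mod 197: 67^1 = 67, 67^2 = 155, 67^4 = 188, 67^8 = 81, 67^16 = 60, 67^32 = 54, 67^64 = 158
  67^98 = 67^64 * 67^32 * 67^2 = 158 * 54 * 155 mod 197
    158 * 54 = 8532 = 61 mod 197
    61 * 155 = 9455 = 196 mod 197
  67^98 = 196 mod 197
Result 196 = p - 1 = -1 mod 197: 67 is a quadratic non-residue mod 197. As a residue in [0, p-1] the value is 196.
67^98 mod 197 = 196

196


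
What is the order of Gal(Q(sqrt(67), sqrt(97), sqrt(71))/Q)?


The 3 square roots of distinct primes are multiplicatively independent over Q,
so [K:Q] = 2^3 and Gal(K/Q) is isomorphic to (Z/2Z)^3.
|Gal| = 2^3 = 8

8


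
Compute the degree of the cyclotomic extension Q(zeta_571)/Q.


The degree equals Euler's totient phi(571).
571 = 571
phi(571) = 570

570


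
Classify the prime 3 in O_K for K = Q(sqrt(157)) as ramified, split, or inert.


K = Q(sqrt(157)). Since d mod 4 = 1, disc(K) = 157.
Check p | disc: 157 mod 3 = 1.
p does not divide disc. Compute Legendre symbol (d/p):
1^((3-1)/2) mod 3 = 1
(d/p) = 1, so p splits: (p) = P*P' with e=1, f=1, g=2.
Therefore p is split.

split


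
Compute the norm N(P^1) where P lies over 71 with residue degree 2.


N(P^a) = p^(a*f)
= 71^(1*2)
= 71^2
= 5041

5041
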